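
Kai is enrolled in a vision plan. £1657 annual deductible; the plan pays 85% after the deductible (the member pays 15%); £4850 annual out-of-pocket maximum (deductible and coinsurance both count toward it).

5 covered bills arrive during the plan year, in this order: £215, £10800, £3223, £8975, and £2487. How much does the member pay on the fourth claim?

Claim 1 (£215): entire amount goes to the deductible. Member pays £215; OOP now £215.
Claim 2 (£10800): £1442 to deductible, leaving £9358; coinsurance £9358 × 15% = £1403.70. Member pays £2845.70; OOP now £3060.70.
Claim 3 (£3223): deductible met; 15% of £3223 = £483.45. Member pays £483.45; OOP now £3544.15.
Claim 4 (£8975): deductible already satisfied, so member's share is 15% × £8975 = £1346.25. OOP would hit £4890.40 > £4850, so the cap limits the member to £4850 − £3544.15 = £1305.85.

£1305.85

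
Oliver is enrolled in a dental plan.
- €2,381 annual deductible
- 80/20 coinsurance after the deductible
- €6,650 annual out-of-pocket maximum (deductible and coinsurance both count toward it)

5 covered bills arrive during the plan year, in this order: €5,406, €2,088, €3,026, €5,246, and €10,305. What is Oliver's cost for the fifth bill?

€1,592

Bill 1, €5,406: deductible takes €2,381, €3,025 remains; coinsurance €3,025 × 20% = €605. Cost to patient: €2,986. OOP to date €2,986.
Bill 2, €2,088: 20% coinsurance on €2,088 = €417.60. Patient owes €417.60 (running OOP €3,403.60).
Bill 3, €3,026: deductible already satisfied, so patient's share is 20% × €3,026 = €605.20. Cost to patient: €605.20. OOP to date €4,008.80.
Bill 4, €5,246: deductible met; 20% of €5,246 = €1,049.20. Patient pays €1,049.20; OOP now €5,058.
Bill 5, €10,305: 20% coinsurance on €10,305 = €2,061. That would push OOP to €7,119, over the €6,650 cap, so patient pays €6,650 − €5,058 = €1,592.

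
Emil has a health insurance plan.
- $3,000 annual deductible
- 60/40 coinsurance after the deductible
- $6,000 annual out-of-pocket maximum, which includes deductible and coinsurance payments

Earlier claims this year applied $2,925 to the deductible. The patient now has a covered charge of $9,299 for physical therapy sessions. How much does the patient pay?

Remaining deductible: $3,000 − $2,925 = $75.
The remaining $9,224 (= $9,299 − $75) moves to coinsurance.
Patient's 40% share of $9,224 is $3,689.60.
Patient responsibility before any cap: $75 + $3,689.60 = $3,764.60.
That would bring total out-of-pocket to $6,689.60, past the $6,000 cap. The patient is capped at $6,000 − $2,925 = $3,075 on this claim.

$3,075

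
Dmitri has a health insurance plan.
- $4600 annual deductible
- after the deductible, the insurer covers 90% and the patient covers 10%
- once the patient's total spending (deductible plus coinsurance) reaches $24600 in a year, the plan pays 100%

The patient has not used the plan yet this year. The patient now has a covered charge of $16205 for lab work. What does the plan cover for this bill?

$10444.50

Nothing has been paid toward the $4600 deductible, so the first $4600 of this charge is applied there.
The remaining $11605 (= $16205 − $4600) moves to coinsurance.
10% of $11605 = $1160.50 falls to the patient.
Patient responsibility before any cap: $4600 + $1160.50 = $5760.50.
Cumulative spending $0 + $5760.50 = $5760.50 stays under the $24600 maximum.
The plan picks up $16205 − $5760.50 = $10444.50.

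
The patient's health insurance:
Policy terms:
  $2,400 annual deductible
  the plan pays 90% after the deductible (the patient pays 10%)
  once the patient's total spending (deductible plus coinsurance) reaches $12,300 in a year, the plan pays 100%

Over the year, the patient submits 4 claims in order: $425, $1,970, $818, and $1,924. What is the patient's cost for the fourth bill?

Claim 1 — $425: fully absorbed by the deductible. Patient pays $425; OOP now $425.
Claim 2 — $1,970: all of it applies to the deductible. Patient owes $1,970 (running OOP $2,395).
Claim 3 — $818: $5 finishes the deductible; $813 goes to coinsurance; coinsurance $813 × 10% = $81.30. Cost to patient: $86.30. OOP to date $2,481.30.
Claim 4 — $1,924: 10% coinsurance on $1,924 = $192.40. Patient owes $192.40 (running OOP $2,673.70).

$192.40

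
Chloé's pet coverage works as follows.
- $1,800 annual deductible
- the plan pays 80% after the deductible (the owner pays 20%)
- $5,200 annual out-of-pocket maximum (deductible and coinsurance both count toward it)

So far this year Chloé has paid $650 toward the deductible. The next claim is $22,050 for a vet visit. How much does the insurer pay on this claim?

Remaining deductible: $1,800 − $650 = $1,150.
The remaining $20,900 (= $22,050 − $1,150) moves to coinsurance.
Coinsurance: $20,900 × 20% = $4,180.
So the owner owes $1,150 + $4,180 = $5,330 before any cap.
Year-to-date out-of-pocket would reach $650 + $5,330 = $5,980, above the $5,200 maximum, so the owner pays only $5,200 − $650 = $4,550.
The insurer covers the remainder: $22,050 − $4,550 = $17,500.

$17,500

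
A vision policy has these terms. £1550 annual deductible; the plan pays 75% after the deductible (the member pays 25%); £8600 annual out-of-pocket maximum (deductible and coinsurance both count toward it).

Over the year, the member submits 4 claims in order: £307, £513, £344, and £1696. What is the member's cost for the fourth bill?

£713.50

Bill 1, £307: entire amount goes to the deductible. Member pays £307; OOP now £307.
Bill 2, £513: fully absorbed by the deductible. Member pays £513; OOP now £820.
Bill 3, £344: entire amount goes to the deductible. Member owes £344 (running OOP £1164).
Bill 4, £1696: £386 to deductible, leaving £1310; 25% of £1310 = £327.50. Member owes £713.50 (running OOP £1877.50).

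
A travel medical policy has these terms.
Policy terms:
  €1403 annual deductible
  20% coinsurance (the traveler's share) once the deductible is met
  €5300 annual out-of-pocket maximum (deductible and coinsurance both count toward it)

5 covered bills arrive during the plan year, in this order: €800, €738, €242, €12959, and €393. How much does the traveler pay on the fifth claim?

Bill 1, €800: all of it applies to the deductible. Traveler owes €800 (running OOP €800).
Bill 2, €738: deductible takes €603, €135 remains; coinsurance €135 × 20% = €27. Traveler pays €630; OOP now €1430.
Bill 3, €242: 20% coinsurance on €242 = €48.40. Cost to traveler: €48.40. OOP to date €1478.40.
Bill 4, €12959: deductible met; 20% of €12959 = €2591.80. Cost to traveler: €2591.80. OOP to date €4070.20.
Bill 5, €393: 20% coinsurance on €393 = €78.60. Cost to traveler: €78.60. OOP to date €4148.80.

€78.60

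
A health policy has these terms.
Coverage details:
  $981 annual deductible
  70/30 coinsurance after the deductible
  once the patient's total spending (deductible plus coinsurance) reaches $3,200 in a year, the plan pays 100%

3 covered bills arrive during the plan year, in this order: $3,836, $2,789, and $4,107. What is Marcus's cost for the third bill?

$525.80

Claim 1 — $3,836: $981 finishes the deductible; $2,855 goes to coinsurance; patient's 30% is $856.50. Patient pays $1,837.50; OOP now $1,837.50.
Claim 2 — $2,789: 30% coinsurance on $2,789 = $836.70. Patient owes $836.70 (running OOP $2,674.20).
Claim 3 — $4,107: 30% coinsurance on $4,107 = $1,232.10. That would push OOP to $3,906.30, over the $3,200 cap, so patient pays $3,200 − $2,674.20 = $525.80.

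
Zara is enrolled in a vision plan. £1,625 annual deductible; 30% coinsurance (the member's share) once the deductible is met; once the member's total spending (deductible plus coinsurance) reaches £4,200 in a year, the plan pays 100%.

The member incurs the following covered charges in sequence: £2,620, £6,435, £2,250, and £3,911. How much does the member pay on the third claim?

£346

Claim 1 (£2,620): £1,625 to deductible, leaving £995; coinsurance £995 × 30% = £298.50. Cost to member: £1,923.50. OOP to date £1,923.50.
Claim 2 (£6,435): 30% coinsurance on £6,435 = £1,930.50. Cost to member: £1,930.50. OOP to date £3,854.
Claim 3 (£2,250): deductible already satisfied, so member's share is 30% × £2,250 = £675. That would push OOP to £4,529, over the £4,200 cap, so member pays £4,200 − £3,854 = £346.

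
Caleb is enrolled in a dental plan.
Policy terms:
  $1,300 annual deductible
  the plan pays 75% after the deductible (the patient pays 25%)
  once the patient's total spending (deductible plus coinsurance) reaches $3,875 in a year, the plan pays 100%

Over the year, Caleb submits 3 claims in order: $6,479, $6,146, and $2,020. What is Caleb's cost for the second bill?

#1 ($6,479): $1,300 to deductible, leaving $5,179; coinsurance $5,179 × 25% = $1,294.75. Cost to patient: $2,594.75. OOP to date $2,594.75.
#2 ($6,146): deductible already satisfied, so patient's share is 25% × $6,146 = $1,536.50. That would push OOP to $4,131.25, over the $3,875 cap, so patient pays $3,875 − $2,594.75 = $1,280.25.

$1,280.25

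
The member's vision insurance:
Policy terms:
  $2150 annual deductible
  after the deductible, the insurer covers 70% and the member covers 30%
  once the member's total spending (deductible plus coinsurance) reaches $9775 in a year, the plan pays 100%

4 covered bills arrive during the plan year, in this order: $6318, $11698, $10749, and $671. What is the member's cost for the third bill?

Claim 1 — $6318: $2150 to deductible, leaving $4168; coinsurance $4168 × 30% = $1250.40. Member owes $3400.40 (running OOP $3400.40).
Claim 2 — $11698: deductible already satisfied, so member's share is 30% × $11698 = $3509.40. Cost to member: $3509.40. OOP to date $6909.80.
Claim 3 — $10749: deductible met; 30% of $10749 = $3224.70. OOP would hit $10134.50 > $9775, so the cap limits the member to $9775 − $6909.80 = $2865.20.

$2865.20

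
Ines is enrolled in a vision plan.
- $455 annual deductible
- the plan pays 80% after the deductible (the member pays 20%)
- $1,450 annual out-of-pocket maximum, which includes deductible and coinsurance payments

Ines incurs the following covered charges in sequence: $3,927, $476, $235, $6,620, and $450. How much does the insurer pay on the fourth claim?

$6,461.60

Claim 1 ($3,927): deductible takes $455, $3,472 remains; coinsurance $3,472 × 20% = $694.40. Member pays $1,149.40; OOP now $1,149.40. Plan pays $3,927 − $1,149.40 = $2,777.60.
Claim 2 ($476): 20% coinsurance on $476 = $95.20. Member owes $95.20 (running OOP $1,244.60). Insurer: $476 − $95.20 = $380.80.
Claim 3 ($235): deductible met; 20% of $235 = $47. Member pays $47; OOP now $1,291.60. Plan pays $235 − $47 = $188.
Claim 4 ($6,620): 20% coinsurance on $6,620 = $1,324. That would push OOP to $2,615.60, over the $1,450 cap, so member pays $1,450 − $1,291.60 = $158.40. Plan pays $6,620 − $158.40 = $6,461.60.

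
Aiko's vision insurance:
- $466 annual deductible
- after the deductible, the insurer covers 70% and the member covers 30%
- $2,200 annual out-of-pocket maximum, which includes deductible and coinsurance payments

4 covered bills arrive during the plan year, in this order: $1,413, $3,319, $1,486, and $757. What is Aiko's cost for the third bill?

Claim 1 — $1,413: $466 to deductible, leaving $947; coinsurance $947 × 30% = $284.10. Member owes $750.10 (running OOP $750.10).
Claim 2 — $3,319: deductible already satisfied, so member's share is 30% × $3,319 = $995.70. Member owes $995.70 (running OOP $1,745.80).
Claim 3 — $1,486: deductible already satisfied, so member's share is 30% × $1,486 = $445.80. Cost to member: $445.80. OOP to date $2,191.60.

$445.80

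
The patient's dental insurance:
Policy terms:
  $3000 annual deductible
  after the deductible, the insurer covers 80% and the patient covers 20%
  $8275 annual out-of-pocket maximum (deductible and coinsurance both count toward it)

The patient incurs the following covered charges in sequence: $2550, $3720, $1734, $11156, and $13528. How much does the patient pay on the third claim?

#1 ($2550): all of it applies to the deductible. Cost to patient: $2550. OOP to date $2550.
#2 ($3720): $450 to deductible, leaving $3270; 20% of $3270 = $654. Patient owes $1104 (running OOP $3654).
#3 ($1734): 20% coinsurance on $1734 = $346.80. Cost to patient: $346.80. OOP to date $4000.80.

$346.80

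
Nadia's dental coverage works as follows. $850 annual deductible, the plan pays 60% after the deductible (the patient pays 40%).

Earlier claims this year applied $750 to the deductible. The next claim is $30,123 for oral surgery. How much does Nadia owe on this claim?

$12,109.20

$750 of the $850 deductible is already met, leaving $100.
The remaining $30,023 (= $30,123 − $100) moves to coinsurance.
Coinsurance: $30,023 × 40% = $12,009.20.
So the patient owes $100 + $12,009.20 = $12,109.20.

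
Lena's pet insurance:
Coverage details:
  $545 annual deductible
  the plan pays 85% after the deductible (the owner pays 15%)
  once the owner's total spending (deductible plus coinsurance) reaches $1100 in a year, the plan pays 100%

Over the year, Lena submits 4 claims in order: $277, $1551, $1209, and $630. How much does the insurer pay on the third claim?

Claim 1 ($277): entire amount goes to the deductible. Owner owes $277 (running OOP $277). Insurer: $277 − $277 = $0.
Claim 2 ($1551): deductible takes $268, $1283 remains; coinsurance $1283 × 15% = $192.45. Cost to owner: $460.45. OOP to date $737.45. Plan pays $1551 − $460.45 = $1090.55.
Claim 3 ($1209): 15% coinsurance on $1209 = $181.35. Owner owes $181.35 (running OOP $918.80). Plan pays $1209 − $181.35 = $1027.65.

$1027.65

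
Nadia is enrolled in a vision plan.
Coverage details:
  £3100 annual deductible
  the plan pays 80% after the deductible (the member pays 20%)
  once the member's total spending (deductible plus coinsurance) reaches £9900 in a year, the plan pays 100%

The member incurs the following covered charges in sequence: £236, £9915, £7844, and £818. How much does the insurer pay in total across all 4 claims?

£12570.40

#1 (£236): entire amount goes to the deductible. Member pays £236; OOP now £236. Plan pays £236 − £236 = £0.
#2 (£9915): deductible takes £2864, £7051 remains; coinsurance £7051 × 20% = £1410.20. Member owes £4274.20 (running OOP £4510.20). Plan pays £9915 − £4274.20 = £5640.80.
#3 (£7844): deductible already satisfied, so member's share is 20% × £7844 = £1568.80. Member pays £1568.80; OOP now £6079. Insurer: £7844 − £1568.80 = £6275.20.
#4 (£818): deductible already satisfied, so member's share is 20% × £818 = £163.60. Member pays £163.60; OOP now £6242.60. Insurer: £818 − £163.60 = £654.40.
Insurer total = bills − member's total = £18813 − £6242.60 = £12570.40.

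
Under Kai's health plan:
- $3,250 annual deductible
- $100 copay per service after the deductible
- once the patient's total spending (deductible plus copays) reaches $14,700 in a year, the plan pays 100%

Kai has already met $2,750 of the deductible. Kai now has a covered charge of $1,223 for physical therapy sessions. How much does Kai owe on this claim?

$2,750 of the $3,250 deductible is already met, leaving $500.
The remaining $723 (= $1,223 − $500) moves to the copay.
Copay on this service: $100.
That puts the patient's cost at $500 + $100 = $600 before any cap.
Year-to-date out-of-pocket becomes $2,750 + $600 = $3,350, still under the $14,700 maximum, so no cap applies.

$600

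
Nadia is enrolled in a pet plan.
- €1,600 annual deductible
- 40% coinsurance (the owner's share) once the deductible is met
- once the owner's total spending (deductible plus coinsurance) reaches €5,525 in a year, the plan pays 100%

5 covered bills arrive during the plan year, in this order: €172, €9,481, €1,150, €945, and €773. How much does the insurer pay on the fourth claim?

#1 (€172): all of it applies to the deductible. Owner pays €172; OOP now €172. Plan pays €172 − €172 = €0.
#2 (€9,481): €1,428 finishes the deductible; €8,053 goes to coinsurance; owner's 40% is €3,221.20. Owner pays €4,649.20; OOP now €4,821.20. Insurer: €9,481 − €4,649.20 = €4,831.80.
#3 (€1,150): deductible met; 40% of €1,150 = €460. Owner owes €460 (running OOP €5,281.20). Plan pays €1,150 − €460 = €690.
#4 (€945): deductible met; 40% of €945 = €378. Adding that to €5,281.20 gives €5,659.20, past the €5,525 cap; owner pays only €5,525 − €5,281.20 = €243.80. Insurer: €945 − €243.80 = €701.20.

€701.20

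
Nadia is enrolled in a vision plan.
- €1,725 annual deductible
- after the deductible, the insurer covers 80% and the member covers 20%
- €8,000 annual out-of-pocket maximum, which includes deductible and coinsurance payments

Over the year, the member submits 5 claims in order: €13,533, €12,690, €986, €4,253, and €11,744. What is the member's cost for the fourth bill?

€850.60

Bill 1, €13,533: deductible takes €1,725, €11,808 remains; member's 20% is €2,361.60. Cost to member: €4,086.60. OOP to date €4,086.60.
Bill 2, €12,690: deductible met; 20% of €12,690 = €2,538. Member pays €2,538; OOP now €6,624.60.
Bill 3, €986: deductible met; 20% of €986 = €197.20. Member pays €197.20; OOP now €6,821.80.
Bill 4, €4,253: deductible met; 20% of €4,253 = €850.60. Member pays €850.60; OOP now €7,672.40.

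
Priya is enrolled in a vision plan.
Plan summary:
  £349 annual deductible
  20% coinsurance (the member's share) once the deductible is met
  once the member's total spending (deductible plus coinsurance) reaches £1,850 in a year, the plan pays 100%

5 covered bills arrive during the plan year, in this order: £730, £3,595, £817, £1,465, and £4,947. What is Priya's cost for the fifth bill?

£249.40

#1 (£730): £349 to deductible, leaving £381; 20% of £381 = £76.20. Cost to member: £425.20. OOP to date £425.20.
#2 (£3,595): deductible already satisfied, so member's share is 20% × £3,595 = £719. Cost to member: £719. OOP to date £1,144.20.
#3 (£817): deductible met; 20% of £817 = £163.40. Member pays £163.40; OOP now £1,307.60.
#4 (£1,465): deductible already satisfied, so member's share is 20% × £1,465 = £293. Cost to member: £293. OOP to date £1,600.60.
#5 (£4,947): deductible met; 20% of £4,947 = £989.40. Adding that to £1,600.60 gives £2,590, past the £1,850 cap; member pays only £1,850 − £1,600.60 = £249.40.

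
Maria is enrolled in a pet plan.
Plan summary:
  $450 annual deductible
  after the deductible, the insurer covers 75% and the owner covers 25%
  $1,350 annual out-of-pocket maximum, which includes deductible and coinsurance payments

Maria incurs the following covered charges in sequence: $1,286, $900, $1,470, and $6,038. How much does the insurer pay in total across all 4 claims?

Bill 1, $1,286: $450 to deductible, leaving $836; coinsurance $836 × 25% = $209. Cost to owner: $659. OOP to date $659. Plan pays $1,286 − $659 = $627.
Bill 2, $900: deductible met; 25% of $900 = $225. Owner pays $225; OOP now $884. Insurer: $900 − $225 = $675.
Bill 3, $1,470: deductible met; 25% of $1,470 = $367.50. Cost to owner: $367.50. OOP to date $1,251.50. Plan pays $1,470 − $367.50 = $1,102.50.
Bill 4, $6,038: 25% coinsurance on $6,038 = $1,509.50. That would push OOP to $2,761, over the $1,350 cap, so owner pays $1,350 − $1,251.50 = $98.50. Insurer: $6,038 − $98.50 = $5,939.50.
Insurer total: $627 + $675 + $1,102.50 + $5,939.50 = $8,344.

$8,344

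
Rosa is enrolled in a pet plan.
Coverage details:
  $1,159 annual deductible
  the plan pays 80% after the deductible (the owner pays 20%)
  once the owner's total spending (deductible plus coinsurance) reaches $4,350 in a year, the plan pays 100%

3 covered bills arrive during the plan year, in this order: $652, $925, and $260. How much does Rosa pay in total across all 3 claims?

$1,294.60

Claim 1 — $652: entire amount goes to the deductible. Cost to owner: $652. OOP to date $652.
Claim 2 — $925: $507 finishes the deductible; $418 goes to coinsurance; 20% of $418 = $83.60. Cost to owner: $590.60. OOP to date $1,242.60.
Claim 3 — $260: deductible met; 20% of $260 = $52. Owner owes $52 (running OOP $1,294.60).
Total paid by the owner: $652 + $590.60 + $52 = $1,294.60.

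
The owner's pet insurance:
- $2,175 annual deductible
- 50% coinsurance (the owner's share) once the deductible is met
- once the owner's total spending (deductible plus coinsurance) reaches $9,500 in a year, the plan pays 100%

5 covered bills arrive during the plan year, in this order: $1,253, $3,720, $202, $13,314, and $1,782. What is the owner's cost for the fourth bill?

#1 ($1,253): fully absorbed by the deductible. Owner owes $1,253 (running OOP $1,253).
#2 ($3,720): $922 finishes the deductible; $2,798 goes to coinsurance; 50% of $2,798 = $1,399. Owner owes $2,321 (running OOP $3,574).
#3 ($202): 50% coinsurance on $202 = $101. Owner pays $101; OOP now $3,675.
#4 ($13,314): deductible already satisfied, so owner's share is 50% × $13,314 = $6,657. Adding that to $3,675 gives $10,332, past the $9,500 cap; owner pays only $9,500 − $3,675 = $5,825.

$5,825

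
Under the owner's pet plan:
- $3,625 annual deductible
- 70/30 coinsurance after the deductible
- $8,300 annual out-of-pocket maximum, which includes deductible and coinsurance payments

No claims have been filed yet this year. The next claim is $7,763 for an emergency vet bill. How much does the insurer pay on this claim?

$2,896.60

Deductible not yet touched, so the first $3,625 of the bill goes to the deductible.
After the $3,625 deductible portion, $7,763 − $3,625 = $4,138 is subject to coinsurance.
Coinsurance: $4,138 × 30% = $1,241.40.
That puts the owner's cost at $3,625 + $1,241.40 = $4,866.40 before any cap.
Cumulative spending $0 + $4,866.40 = $4,866.40 stays under the $8,300 maximum.
Insurer pays the balance: $7,763 − $4,866.40 = $2,896.60.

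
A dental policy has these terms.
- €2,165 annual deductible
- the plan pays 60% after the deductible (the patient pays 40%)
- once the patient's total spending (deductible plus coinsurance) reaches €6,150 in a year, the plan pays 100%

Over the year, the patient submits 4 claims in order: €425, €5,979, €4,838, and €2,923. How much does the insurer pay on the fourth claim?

Claim 1 — €425: fully absorbed by the deductible. Cost to patient: €425. OOP to date €425. Plan pays €425 − €425 = €0.
Claim 2 — €5,979: deductible takes €1,740, €4,239 remains; patient's 40% is €1,695.60. Patient owes €3,435.60 (running OOP €3,860.60). Plan pays €5,979 − €3,435.60 = €2,543.40.
Claim 3 — €4,838: 40% coinsurance on €4,838 = €1,935.20. Patient owes €1,935.20 (running OOP €5,795.80). Insurer: €4,838 − €1,935.20 = €2,902.80.
Claim 4 — €2,923: deductible already satisfied, so patient's share is 40% × €2,923 = €1,169.20. OOP would hit €6,965 > €6,150, so the cap limits the patient to €6,150 − €5,795.80 = €354.20. Plan pays €2,923 − €354.20 = €2,568.80.

€2,568.80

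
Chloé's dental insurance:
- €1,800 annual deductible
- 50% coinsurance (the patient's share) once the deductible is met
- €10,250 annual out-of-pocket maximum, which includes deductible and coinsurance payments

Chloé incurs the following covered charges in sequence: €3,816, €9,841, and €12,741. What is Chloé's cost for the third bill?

#1 (€3,816): deductible takes €1,800, €2,016 remains; coinsurance €2,016 × 50% = €1,008. Cost to patient: €2,808. OOP to date €2,808.
#2 (€9,841): deductible met; 50% of €9,841 = €4,920.50. Patient pays €4,920.50; OOP now €7,728.50.
#3 (€12,741): 50% coinsurance on €12,741 = €6,370.50. Adding that to €7,728.50 gives €14,099, past the €10,250 cap; patient pays only €10,250 − €7,728.50 = €2,521.50.

€2,521.50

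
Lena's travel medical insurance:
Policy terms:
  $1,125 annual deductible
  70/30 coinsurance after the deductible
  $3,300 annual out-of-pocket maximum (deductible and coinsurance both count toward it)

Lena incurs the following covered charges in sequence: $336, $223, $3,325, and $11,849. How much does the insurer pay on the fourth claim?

Claim 1 ($336): all of it applies to the deductible. Traveler pays $336; OOP now $336. Plan pays $336 − $336 = $0.
Claim 2 ($223): entire amount goes to the deductible. Cost to traveler: $223. OOP to date $559. Insurer: $223 − $223 = $0.
Claim 3 ($3,325): $566 finishes the deductible; $2,759 goes to coinsurance; coinsurance $2,759 × 30% = $827.70. Traveler pays $1,393.70; OOP now $1,952.70. Insurer: $3,325 − $1,393.70 = $1,931.30.
Claim 4 ($11,849): deductible met; 30% of $11,849 = $3,554.70. Adding that to $1,952.70 gives $5,507.40, past the $3,300 cap; traveler pays only $3,300 − $1,952.70 = $1,347.30. Plan pays $11,849 − $1,347.30 = $10,501.70.

$10,501.70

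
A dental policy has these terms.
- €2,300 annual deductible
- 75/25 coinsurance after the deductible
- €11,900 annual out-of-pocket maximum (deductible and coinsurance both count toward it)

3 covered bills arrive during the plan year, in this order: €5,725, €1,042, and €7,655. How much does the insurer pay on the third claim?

€5,741.25

Bill 1, €5,725: deductible takes €2,300, €3,425 remains; patient's 25% is €856.25. Patient pays €3,156.25; OOP now €3,156.25. Plan pays €5,725 − €3,156.25 = €2,568.75.
Bill 2, €1,042: deductible already satisfied, so patient's share is 25% × €1,042 = €260.50. Cost to patient: €260.50. OOP to date €3,416.75. Plan pays €1,042 − €260.50 = €781.50.
Bill 3, €7,655: deductible met; 25% of €7,655 = €1,913.75. Patient owes €1,913.75 (running OOP €5,330.50). Plan pays €7,655 − €1,913.75 = €5,741.25.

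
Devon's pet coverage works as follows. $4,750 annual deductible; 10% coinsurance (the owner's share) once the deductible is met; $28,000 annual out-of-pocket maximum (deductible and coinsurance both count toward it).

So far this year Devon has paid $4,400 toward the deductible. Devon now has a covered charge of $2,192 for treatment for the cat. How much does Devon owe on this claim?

Remaining deductible: $4,750 − $4,400 = $350.
The remaining $1,842 (= $2,192 − $350) moves to coinsurance.
Coinsurance: $1,842 × 10% = $184.20.
So the owner owes $350 + $184.20 = $534.20 before any cap.
Year-to-date out-of-pocket becomes $4,400 + $534.20 = $4,934.20, still under the $28,000 maximum, so no cap applies.

$534.20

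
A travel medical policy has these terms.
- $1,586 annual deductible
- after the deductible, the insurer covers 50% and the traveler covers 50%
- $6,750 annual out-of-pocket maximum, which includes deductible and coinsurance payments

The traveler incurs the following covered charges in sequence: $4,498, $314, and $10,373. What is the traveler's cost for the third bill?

$3,551

Claim 1 — $4,498: $1,586 to deductible, leaving $2,912; traveler's 50% is $1,456. Traveler owes $3,042 (running OOP $3,042).
Claim 2 — $314: deductible already satisfied, so traveler's share is 50% × $314 = $157. Traveler owes $157 (running OOP $3,199).
Claim 3 — $10,373: 50% coinsurance on $10,373 = $5,186.50. Adding that to $3,199 gives $8,385.50, past the $6,750 cap; traveler pays only $6,750 − $3,199 = $3,551.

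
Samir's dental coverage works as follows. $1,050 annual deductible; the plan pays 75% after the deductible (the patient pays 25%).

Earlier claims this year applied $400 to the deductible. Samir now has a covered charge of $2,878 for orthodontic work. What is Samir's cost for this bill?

Deductible still to meet: $1,050 − $400 = $650.
After the $650 deductible portion, $2,878 − $650 = $2,228 is subject to coinsurance.
Patient's 25% share of $2,228 is $557.
That puts the patient's cost at $650 + $557 = $1,207.

$1,207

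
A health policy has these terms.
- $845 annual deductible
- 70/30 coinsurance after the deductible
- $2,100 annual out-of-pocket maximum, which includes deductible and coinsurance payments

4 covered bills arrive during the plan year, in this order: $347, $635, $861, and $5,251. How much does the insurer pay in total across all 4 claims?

$4,994

Claim 1 ($347): fully absorbed by the deductible. Patient pays $347; OOP now $347. Plan pays $347 − $347 = $0.
Claim 2 ($635): $498 finishes the deductible; $137 goes to coinsurance; patient's 30% is $41.10. Cost to patient: $539.10. OOP to date $886.10. Insurer: $635 − $539.10 = $95.90.
Claim 3 ($861): deductible already satisfied, so patient's share is 30% × $861 = $258.30. Patient owes $258.30 (running OOP $1,144.40). Plan pays $861 − $258.30 = $602.70.
Claim 4 ($5,251): deductible already satisfied, so patient's share is 30% × $5,251 = $1,575.30. That would push OOP to $2,719.70, over the $2,100 cap, so patient pays $2,100 − $1,144.40 = $955.60. Plan pays $5,251 − $955.60 = $4,295.40.
Insurer total = bills − patient's total = $7,094 − $2,100 = $4,994.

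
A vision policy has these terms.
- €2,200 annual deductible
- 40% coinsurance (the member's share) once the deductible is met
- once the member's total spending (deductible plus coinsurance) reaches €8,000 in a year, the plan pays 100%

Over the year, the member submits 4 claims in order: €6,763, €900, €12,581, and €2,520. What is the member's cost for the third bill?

€3,614.80

#1 (€6,763): €2,200 finishes the deductible; €4,563 goes to coinsurance; member's 40% is €1,825.20. Cost to member: €4,025.20. OOP to date €4,025.20.
#2 (€900): deductible already satisfied, so member's share is 40% × €900 = €360. Member pays €360; OOP now €4,385.20.
#3 (€12,581): deductible already satisfied, so member's share is 40% × €12,581 = €5,032.40. Adding that to €4,385.20 gives €9,417.60, past the €8,000 cap; member pays only €8,000 − €4,385.20 = €3,614.80.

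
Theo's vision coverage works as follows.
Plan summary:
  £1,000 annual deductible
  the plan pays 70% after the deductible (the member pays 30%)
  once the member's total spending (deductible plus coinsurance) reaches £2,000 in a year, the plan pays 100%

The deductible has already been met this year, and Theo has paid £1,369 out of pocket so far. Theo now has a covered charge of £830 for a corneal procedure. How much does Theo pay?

£249

With the deductible met, the entire £830 is subject to coinsurance.
Coinsurance: £830 × 30% = £249.
Year-to-date out-of-pocket becomes £1,369 + £249 = £1,618, still under the £2,000 maximum, so no cap applies.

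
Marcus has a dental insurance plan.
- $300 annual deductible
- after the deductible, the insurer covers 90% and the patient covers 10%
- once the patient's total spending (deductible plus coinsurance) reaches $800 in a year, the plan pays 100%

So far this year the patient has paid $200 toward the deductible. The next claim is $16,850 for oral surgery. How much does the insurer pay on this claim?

$16,250

Deductible still to meet: $300 − $200 = $100.
After the $100 deductible portion, $16,850 − $100 = $16,750 is subject to coinsurance.
Coinsurance: $16,750 × 10% = $1,675.
That puts the patient's cost at $100 + $1,675 = $1,775 before any cap.
That would bring total out-of-pocket to $1,975, past the $800 cap. The patient is capped at $800 − $200 = $600 on this claim.
The plan picks up $16,850 − $600 = $16,250.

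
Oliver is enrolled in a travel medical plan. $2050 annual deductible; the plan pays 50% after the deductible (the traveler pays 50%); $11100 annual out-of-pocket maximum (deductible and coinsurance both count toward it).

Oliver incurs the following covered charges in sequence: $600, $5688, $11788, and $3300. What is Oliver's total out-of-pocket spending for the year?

$11100

Claim 1 ($600): all of it applies to the deductible. Traveler pays $600; OOP now $600.
Claim 2 ($5688): $1450 to deductible, leaving $4238; coinsurance $4238 × 50% = $2119. Traveler owes $3569 (running OOP $4169).
Claim 3 ($11788): deductible met; 50% of $11788 = $5894. Cost to traveler: $5894. OOP to date $10063.
Claim 4 ($3300): deductible met; 50% of $3300 = $1650. OOP would hit $11713 > $11100, so the cap limits the traveler to $11100 − $10063 = $1037.
Summing the traveler's payments: $600 + $3569 + $5894 + $1037 = $11100.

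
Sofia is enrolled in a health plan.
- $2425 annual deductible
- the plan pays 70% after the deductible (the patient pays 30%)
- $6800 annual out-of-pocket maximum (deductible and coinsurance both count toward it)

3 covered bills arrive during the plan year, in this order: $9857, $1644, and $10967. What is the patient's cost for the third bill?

#1 ($9857): deductible takes $2425, $7432 remains; coinsurance $7432 × 30% = $2229.60. Patient pays $4654.60; OOP now $4654.60.
#2 ($1644): deductible met; 30% of $1644 = $493.20. Cost to patient: $493.20. OOP to date $5147.80.
#3 ($10967): deductible met; 30% of $10967 = $3290.10. That would push OOP to $8437.90, over the $6800 cap, so patient pays $6800 − $5147.80 = $1652.20.

$1652.20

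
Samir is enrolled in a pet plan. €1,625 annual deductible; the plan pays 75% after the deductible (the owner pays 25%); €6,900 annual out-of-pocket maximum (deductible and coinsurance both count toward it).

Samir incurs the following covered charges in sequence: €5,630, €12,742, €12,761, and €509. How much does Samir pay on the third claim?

Claim 1 (€5,630): €1,625 to deductible, leaving €4,005; owner's 25% is €1,001.25. Cost to owner: €2,626.25. OOP to date €2,626.25.
Claim 2 (€12,742): deductible already satisfied, so owner's share is 25% × €12,742 = €3,185.50. Cost to owner: €3,185.50. OOP to date €5,811.75.
Claim 3 (€12,761): deductible met; 25% of €12,761 = €3,190.25. Adding that to €5,811.75 gives €9,002, past the €6,900 cap; owner pays only €6,900 − €5,811.75 = €1,088.25.

€1,088.25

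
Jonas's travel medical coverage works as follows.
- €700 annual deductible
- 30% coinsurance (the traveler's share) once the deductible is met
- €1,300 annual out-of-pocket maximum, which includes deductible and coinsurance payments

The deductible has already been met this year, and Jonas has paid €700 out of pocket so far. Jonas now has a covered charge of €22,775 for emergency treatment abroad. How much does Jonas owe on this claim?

The deductible is already satisfied, so the full bill goes to coinsurance.
Coinsurance: €22,775 × 30% = €6,832.50.
Adding €6,832.50 to the €700 already spent would give €7,532.50, which exceeds the €1,300 cap; the traveler pays just €1,300 − €700 = €600.

€600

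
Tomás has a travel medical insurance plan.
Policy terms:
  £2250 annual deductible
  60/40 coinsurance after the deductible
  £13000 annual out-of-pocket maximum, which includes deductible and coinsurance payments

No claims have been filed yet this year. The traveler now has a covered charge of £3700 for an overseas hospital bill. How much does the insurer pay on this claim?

Deductible not yet touched, so the first £2250 of the bill goes to the deductible.
The remaining £1450 (= £3700 − £2250) moves to coinsurance.
Coinsurance: £1450 × 40% = £580.
Traveler responsibility before any cap: £2250 + £580 = £2830.
Cumulative spending £0 + £2830 = £2830 stays under the £13000 maximum.
The insurer covers the remainder: £3700 − £2830 = £870.

£870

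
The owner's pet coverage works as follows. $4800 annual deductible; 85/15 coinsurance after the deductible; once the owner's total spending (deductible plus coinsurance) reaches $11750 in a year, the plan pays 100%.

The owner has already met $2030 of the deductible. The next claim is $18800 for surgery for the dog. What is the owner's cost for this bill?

$5174.50

Deductible still to meet: $4800 − $2030 = $2770.
That leaves $18800 − $2770 = $16030 for coinsurance.
Owner's 15% share of $16030 is $2404.50.
So the owner owes $2770 + $2404.50 = $5174.50 before any cap.
Cumulative spending $2030 + $5174.50 = $7204.50 stays under the $11750 maximum.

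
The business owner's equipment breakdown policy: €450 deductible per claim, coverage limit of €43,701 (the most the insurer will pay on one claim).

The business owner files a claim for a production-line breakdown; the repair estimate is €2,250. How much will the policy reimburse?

€1,800

Less the €450 deductible: €2,250 − €450 = €1,800.
That's under the €43,701 cap, so the insurer reimburses the full €1,800.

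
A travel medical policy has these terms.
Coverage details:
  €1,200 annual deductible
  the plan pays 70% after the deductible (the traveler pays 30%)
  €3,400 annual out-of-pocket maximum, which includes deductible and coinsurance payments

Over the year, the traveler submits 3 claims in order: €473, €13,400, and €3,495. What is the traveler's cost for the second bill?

#1 (€473): entire amount goes to the deductible. Cost to traveler: €473. OOP to date €473.
#2 (€13,400): €727 finishes the deductible; €12,673 goes to coinsurance; coinsurance €12,673 × 30% = €3,801.90. Together that's €727 + €3,801.90 = €4,528.90. That would push OOP to €5,001.90, over the €3,400 cap, so traveler pays €3,400 − €473 = €2,927.

€2,927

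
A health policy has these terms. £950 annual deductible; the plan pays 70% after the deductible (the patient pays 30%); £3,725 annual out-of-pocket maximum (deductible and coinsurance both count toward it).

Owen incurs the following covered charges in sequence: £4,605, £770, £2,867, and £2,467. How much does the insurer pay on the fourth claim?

£1,879.60

#1 (£4,605): £950 to deductible, leaving £3,655; 30% of £3,655 = £1,096.50. Cost to patient: £2,046.50. OOP to date £2,046.50. Plan pays £4,605 − £2,046.50 = £2,558.50.
#2 (£770): deductible already satisfied, so patient's share is 30% × £770 = £231. Cost to patient: £231. OOP to date £2,277.50. Insurer: £770 − £231 = £539.
#3 (£2,867): deductible met; 30% of £2,867 = £860.10. Patient owes £860.10 (running OOP £3,137.60). Insurer: £2,867 − £860.10 = £2,006.90.
#4 (£2,467): deductible already satisfied, so patient's share is 30% × £2,467 = £740.10. OOP would hit £3,877.70 > £3,725, so the cap limits the patient to £3,725 − £3,137.60 = £587.40. Plan pays £2,467 − £587.40 = £1,879.60.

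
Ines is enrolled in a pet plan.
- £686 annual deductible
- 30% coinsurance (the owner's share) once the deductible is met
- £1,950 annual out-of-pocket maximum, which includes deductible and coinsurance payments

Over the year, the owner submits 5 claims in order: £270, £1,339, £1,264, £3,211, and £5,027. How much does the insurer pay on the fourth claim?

£2,603.10

Bill 1, £270: all of it applies to the deductible. Cost to owner: £270. OOP to date £270. Insurer: £270 − £270 = £0.
Bill 2, £1,339: £416 finishes the deductible; £923 goes to coinsurance; owner's 30% is £276.90. Cost to owner: £692.90. OOP to date £962.90. Plan pays £1,339 − £692.90 = £646.10.
Bill 3, £1,264: deductible already satisfied, so owner's share is 30% × £1,264 = £379.20. Owner owes £379.20 (running OOP £1,342.10). Plan pays £1,264 − £379.20 = £884.80.
Bill 4, £3,211: deductible already satisfied, so owner's share is 30% × £3,211 = £963.30. OOP would hit £2,305.40 > £1,950, so the cap limits the owner to £1,950 − £1,342.10 = £607.90. Insurer: £3,211 − £607.90 = £2,603.10.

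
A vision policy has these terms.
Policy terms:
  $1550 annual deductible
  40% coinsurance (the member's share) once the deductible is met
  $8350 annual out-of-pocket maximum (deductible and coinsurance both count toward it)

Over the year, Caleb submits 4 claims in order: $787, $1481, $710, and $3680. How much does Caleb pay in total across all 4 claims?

Bill 1, $787: fully absorbed by the deductible. Cost to member: $787. OOP to date $787.
Bill 2, $1481: $763 to deductible, leaving $718; 40% of $718 = $287.20. Member owes $1050.20 (running OOP $1837.20).
Bill 3, $710: deductible already satisfied, so member's share is 40% × $710 = $284. Member pays $284; OOP now $2121.20.
Bill 4, $3680: deductible already satisfied, so member's share is 40% × $3680 = $1472. Cost to member: $1472. OOP to date $3593.20.
Total paid by the member: $787 + $1050.20 + $284 + $1472 = $3593.20.

$3593.20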